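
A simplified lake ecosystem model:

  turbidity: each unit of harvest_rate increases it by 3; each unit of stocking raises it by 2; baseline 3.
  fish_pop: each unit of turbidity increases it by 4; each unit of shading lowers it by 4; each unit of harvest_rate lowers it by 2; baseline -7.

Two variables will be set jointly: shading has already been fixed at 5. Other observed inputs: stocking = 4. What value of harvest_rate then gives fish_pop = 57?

With shading held at 5:
Substituting into the turbidity equation gives turbidity = 3*harvest_rate + 11.
Substituting into the fish_pop equation gives fish_pop = 10*harvest_rate + 17.
Solve 10*harvest_rate + 17 = 57: harvest_rate = (57 - 17) / 10 = 4.

harvest_rate = 4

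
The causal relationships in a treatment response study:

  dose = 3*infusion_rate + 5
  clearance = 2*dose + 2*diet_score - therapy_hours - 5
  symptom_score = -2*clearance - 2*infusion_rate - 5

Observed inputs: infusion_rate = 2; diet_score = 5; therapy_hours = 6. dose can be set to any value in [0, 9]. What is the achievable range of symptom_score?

-43 to -7

Intervening on dose fixes its value directly, overriding its dependence on infusion_rate.
Substituting into the clearance equation gives clearance = 2*dose - 1.
So symptom_score = -4*dose - 7.
Linear in dose, so extremes are at the endpoints: dose = 0 gives symptom_score = -7; dose = 9 gives symptom_score = -43.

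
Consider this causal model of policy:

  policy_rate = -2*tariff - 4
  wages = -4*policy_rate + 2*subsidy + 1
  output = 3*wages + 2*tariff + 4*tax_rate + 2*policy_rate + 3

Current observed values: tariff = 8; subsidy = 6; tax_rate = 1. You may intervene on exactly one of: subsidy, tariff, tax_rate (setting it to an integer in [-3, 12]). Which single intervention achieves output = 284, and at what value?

Intervening on subsidy: output = 6*subsidy + 226. Reaching 284 requires subsidy = 29/3, not an integer.
Intervening on tariff: with other inputs at their observed values, output = 22*tariff + 86. Solving for 284 gives tariff = 9, within [-3, 12].
Intervening on tax_rate: output = 4*tax_rate + 258. Reaching 284 requires tax_rate = 13/2, not an integer.

set tariff = 9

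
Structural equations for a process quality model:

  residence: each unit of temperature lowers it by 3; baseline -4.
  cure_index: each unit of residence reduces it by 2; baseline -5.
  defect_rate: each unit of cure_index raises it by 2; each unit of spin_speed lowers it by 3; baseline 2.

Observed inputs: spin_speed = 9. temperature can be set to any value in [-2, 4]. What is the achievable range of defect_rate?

Substituting into the cure_index equation gives cure_index = 6*temperature + 3.
Substituting into the defect_rate equation gives defect_rate = 12*temperature - 19.
Linear in temperature, so extremes are at the endpoints: temperature = -2 gives defect_rate = -43; temperature = 4 gives defect_rate = 29.

-43 to 29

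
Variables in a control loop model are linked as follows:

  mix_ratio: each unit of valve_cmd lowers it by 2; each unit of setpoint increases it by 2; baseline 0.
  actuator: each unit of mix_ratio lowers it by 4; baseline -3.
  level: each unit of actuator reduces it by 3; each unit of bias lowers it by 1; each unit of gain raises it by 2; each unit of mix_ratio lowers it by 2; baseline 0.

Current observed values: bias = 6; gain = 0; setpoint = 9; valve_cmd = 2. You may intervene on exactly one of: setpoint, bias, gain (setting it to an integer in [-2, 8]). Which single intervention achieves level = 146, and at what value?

set bias = 3

Intervening on setpoint: level = 20*setpoint - 37. Reaching 146 requires setpoint = 183/20, not an integer.
Intervening on bias: with other inputs at their observed values, level = -bias + 149. Solving for 146 gives bias = 3, within [-2, 8].
Intervening on gain: level = 2*gain + 143. Reaching 146 requires gain = 3/2, not an integer.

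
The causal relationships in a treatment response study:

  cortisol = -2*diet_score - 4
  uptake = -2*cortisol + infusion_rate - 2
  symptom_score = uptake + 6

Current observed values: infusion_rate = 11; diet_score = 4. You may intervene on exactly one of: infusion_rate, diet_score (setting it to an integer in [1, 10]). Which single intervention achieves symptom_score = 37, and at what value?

Intervening on infusion_rate: with other inputs at their observed values, symptom_score = infusion_rate + 28. Solving for 37 gives infusion_rate = 9, within [1, 10].
Intervening on diet_score: symptom_score = 4*diet_score + 23. Reaching 37 requires diet_score = 7/2, not an integer.

set infusion_rate = 9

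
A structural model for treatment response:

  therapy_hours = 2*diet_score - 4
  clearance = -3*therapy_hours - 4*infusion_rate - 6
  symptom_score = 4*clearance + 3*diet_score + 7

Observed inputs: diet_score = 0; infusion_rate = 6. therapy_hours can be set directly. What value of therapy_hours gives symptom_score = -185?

therapy_hours = 6

Intervening on therapy_hours fixes its value directly, overriding its dependence on diet_score.
Substituting into the clearance equation gives clearance = -3*therapy_hours - 30.
So symptom_score = -12*therapy_hours - 113.
Solve -12*therapy_hours - 113 = -185: therapy_hours = (-185 + 113) / -12 = 6.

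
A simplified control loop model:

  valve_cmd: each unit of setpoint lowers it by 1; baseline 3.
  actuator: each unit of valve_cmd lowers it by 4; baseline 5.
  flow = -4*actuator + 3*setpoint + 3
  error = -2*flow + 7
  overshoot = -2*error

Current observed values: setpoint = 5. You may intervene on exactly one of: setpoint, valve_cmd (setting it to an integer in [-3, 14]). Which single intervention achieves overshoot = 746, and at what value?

Intervening on setpoint: overshoot = -52*setpoint + 110. Reaching 746 requires setpoint = -159/13, not an integer.
Intervening on valve_cmd: with other inputs at their observed values, overshoot = 64*valve_cmd - 22. Solving for 746 gives valve_cmd = 12, within [-3, 14].

set valve_cmd = 12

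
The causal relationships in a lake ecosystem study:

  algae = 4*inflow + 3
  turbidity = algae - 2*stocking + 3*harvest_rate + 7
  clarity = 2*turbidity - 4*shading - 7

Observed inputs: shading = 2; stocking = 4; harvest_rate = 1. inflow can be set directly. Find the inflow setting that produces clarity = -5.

Substituting into the turbidity equation gives turbidity = 4*inflow + 5.
clarity becomes 8*inflow - 5.
Solve 8*inflow - 5 = -5: inflow = (-5 + 5) / 8 = 0.

inflow = 0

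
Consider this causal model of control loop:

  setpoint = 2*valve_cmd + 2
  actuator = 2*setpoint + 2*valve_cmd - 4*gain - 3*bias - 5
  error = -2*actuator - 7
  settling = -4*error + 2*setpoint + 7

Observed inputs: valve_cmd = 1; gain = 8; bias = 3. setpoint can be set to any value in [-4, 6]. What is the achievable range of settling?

Intervening on setpoint fixes its value directly, overriding its dependence on valve_cmd.
Substituting into the actuator equation gives actuator = 2*setpoint - 44.
error becomes -4*setpoint + 81.
Substituting into the settling equation gives settling = 18*setpoint - 317.
Linear in setpoint, so extremes are at the endpoints: setpoint = -4 gives settling = -389; setpoint = 6 gives settling = -209.

-389 to -209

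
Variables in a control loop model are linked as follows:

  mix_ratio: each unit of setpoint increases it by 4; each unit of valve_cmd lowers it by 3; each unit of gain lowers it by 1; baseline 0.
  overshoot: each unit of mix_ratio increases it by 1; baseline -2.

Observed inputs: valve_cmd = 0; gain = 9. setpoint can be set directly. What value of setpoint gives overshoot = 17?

Substituting into the mix_ratio equation gives mix_ratio = 4*setpoint - 9.
This gives overshoot = 4*setpoint - 11.
Solve 4*setpoint - 11 = 17: setpoint = (17 + 11) / 4 = 7.

setpoint = 7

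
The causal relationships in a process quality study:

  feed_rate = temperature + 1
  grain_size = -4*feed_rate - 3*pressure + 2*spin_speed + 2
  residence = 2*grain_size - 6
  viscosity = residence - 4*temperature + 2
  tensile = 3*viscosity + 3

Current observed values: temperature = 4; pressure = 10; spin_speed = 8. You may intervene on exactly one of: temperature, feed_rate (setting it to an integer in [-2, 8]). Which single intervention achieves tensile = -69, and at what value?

set temperature = -1

Intervening on temperature: with other inputs at their observed values, tensile = -36*temperature - 105. Solving for -69 gives temperature = -1, within [-2, 8].
Intervening on feed_rate: tensile = -24*feed_rate - 129. Reaching -69 requires feed_rate = -5/2, not an integer.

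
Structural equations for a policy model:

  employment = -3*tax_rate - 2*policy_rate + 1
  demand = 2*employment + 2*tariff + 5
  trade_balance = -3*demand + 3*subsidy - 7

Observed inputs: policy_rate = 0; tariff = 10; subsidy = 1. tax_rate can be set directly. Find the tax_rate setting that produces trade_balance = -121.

tax_rate = -2

Substituting into the employment equation gives employment = -3*tax_rate + 1.
demand becomes -6*tax_rate + 27.
Substituting into the trade_balance equation gives trade_balance = 18*tax_rate - 85.
Solve 18*tax_rate - 85 = -121: tax_rate = (-121 + 85) / 18 = -2.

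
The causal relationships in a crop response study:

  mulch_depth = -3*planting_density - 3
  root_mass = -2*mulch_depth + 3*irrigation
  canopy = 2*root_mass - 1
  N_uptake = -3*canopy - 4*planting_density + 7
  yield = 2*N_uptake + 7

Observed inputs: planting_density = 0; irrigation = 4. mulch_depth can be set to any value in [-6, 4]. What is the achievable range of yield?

Intervening on mulch_depth fixes its value directly, overriding its dependence on planting_density.
Substituting into the root_mass equation gives root_mass = -2*mulch_depth + 12.
Substituting into the canopy equation gives canopy = -4*mulch_depth + 23.
Substituting into the N_uptake equation gives N_uptake = 12*mulch_depth - 62.
yield becomes 24*mulch_depth - 117.
Linear in mulch_depth, so extremes are at the endpoints: mulch_depth = -6 gives yield = -261; mulch_depth = 4 gives yield = -21.

-261 to -21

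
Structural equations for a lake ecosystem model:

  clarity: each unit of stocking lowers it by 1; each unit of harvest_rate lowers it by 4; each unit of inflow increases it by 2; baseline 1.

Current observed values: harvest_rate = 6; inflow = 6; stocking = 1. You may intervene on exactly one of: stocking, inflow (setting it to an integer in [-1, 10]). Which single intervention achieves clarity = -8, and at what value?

Intervening on stocking: clarity = -stocking - 11. Reaching -8 requires stocking = -3, outside [-1, 10].
Intervening on inflow: with other inputs at their observed values, clarity = 2*inflow - 24. Solving for -8 gives inflow = 8, within [-1, 10].

set inflow = 8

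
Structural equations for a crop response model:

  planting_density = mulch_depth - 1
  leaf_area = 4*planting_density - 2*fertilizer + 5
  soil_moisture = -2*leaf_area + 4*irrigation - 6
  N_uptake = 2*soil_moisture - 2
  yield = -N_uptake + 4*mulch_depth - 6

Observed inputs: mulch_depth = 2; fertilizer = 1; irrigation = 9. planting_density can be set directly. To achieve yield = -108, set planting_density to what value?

planting_density = -4

Intervening on planting_density fixes its value directly, overriding its dependence on mulch_depth.
Substituting into the leaf_area equation gives leaf_area = 4*planting_density + 3.
soil_moisture becomes -8*planting_density + 24.
Substituting into the N_uptake equation gives N_uptake = -16*planting_density + 46.
Substituting into the yield equation gives yield = 16*planting_density - 44.
Solve 16*planting_density - 44 = -108: planting_density = (-108 + 44) / 16 = -4.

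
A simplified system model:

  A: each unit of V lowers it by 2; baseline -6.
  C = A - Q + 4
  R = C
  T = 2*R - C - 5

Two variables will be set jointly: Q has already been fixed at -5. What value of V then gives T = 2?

With Q held at -5:
Substituting into the C equation gives C = -2*V + 3.
R becomes -2*V + 3.
T becomes -2*V - 2.
Solve -2*V - 2 = 2: V = (2 + 2) / -2 = -2.

V = -2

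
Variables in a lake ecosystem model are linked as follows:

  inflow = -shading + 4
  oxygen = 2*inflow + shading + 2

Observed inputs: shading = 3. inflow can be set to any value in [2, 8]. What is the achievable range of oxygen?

Intervening on inflow fixes its value directly, overriding its dependence on shading.
Substituting into the oxygen equation gives oxygen = 2*inflow + 5.
Linear in inflow, so extremes are at the endpoints: inflow = 2 gives oxygen = 9; inflow = 8 gives oxygen = 21.

9 to 21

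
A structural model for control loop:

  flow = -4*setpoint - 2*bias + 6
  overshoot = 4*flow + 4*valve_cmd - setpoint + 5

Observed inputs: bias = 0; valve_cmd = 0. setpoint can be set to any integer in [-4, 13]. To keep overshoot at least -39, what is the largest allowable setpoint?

Substituting into the flow equation gives flow = -4*setpoint + 6.
overshoot becomes -17*setpoint + 29.
Require -17*setpoint + 29 ≥ -39, so setpoint ≤ 4.
The largest integer in [-4, 13] satisfying this is 4.

setpoint = 4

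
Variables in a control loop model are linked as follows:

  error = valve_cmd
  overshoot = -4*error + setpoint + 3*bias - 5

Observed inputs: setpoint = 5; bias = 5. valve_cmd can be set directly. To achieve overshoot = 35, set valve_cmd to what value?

valve_cmd = -5

Substituting into the overshoot equation gives overshoot = -4*valve_cmd + 15.
Solve -4*valve_cmd + 15 = 35: valve_cmd = (35 - 15) / -4 = -5.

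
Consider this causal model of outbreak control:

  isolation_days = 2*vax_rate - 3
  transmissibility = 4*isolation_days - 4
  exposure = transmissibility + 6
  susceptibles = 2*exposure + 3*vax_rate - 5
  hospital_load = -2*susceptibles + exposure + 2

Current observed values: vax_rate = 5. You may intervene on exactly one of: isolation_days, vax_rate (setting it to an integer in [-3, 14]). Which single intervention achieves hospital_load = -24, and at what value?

set isolation_days = 0

Intervening on isolation_days: with other inputs at their observed values, hospital_load = -12*isolation_days - 24. Solving for -24 gives isolation_days = 0, within [-3, 14].
Intervening on vax_rate: hospital_load = -30*vax_rate + 42. Reaching -24 requires vax_rate = 11/5, not an integer.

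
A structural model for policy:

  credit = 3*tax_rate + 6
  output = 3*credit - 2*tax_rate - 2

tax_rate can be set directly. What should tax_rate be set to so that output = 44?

Substituting into the output equation gives output = 7*tax_rate + 16.
Solve 7*tax_rate + 16 = 44: tax_rate = (44 - 16) / 7 = 4.

tax_rate = 4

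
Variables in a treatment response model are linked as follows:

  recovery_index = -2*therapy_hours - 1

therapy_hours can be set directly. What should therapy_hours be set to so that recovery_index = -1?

therapy_hours = 0

Solve -2*therapy_hours - 1 = -1: therapy_hours = (-1 + 1) / -2 = 0.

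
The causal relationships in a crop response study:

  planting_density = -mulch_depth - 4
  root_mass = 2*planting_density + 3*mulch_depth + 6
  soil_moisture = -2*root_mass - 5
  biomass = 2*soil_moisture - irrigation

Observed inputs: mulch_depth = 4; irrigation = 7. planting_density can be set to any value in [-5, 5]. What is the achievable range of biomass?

Intervening on planting_density fixes its value directly, overriding its dependence on mulch_depth.
Substituting into the root_mass equation gives root_mass = 2*planting_density + 18.
Substituting into the soil_moisture equation gives soil_moisture = -4*planting_density - 41.
Substituting into the biomass equation gives biomass = -8*planting_density - 89.
Linear in planting_density, so extremes are at the endpoints: planting_density = -5 gives biomass = -49; planting_density = 5 gives biomass = -129.

-129 to -49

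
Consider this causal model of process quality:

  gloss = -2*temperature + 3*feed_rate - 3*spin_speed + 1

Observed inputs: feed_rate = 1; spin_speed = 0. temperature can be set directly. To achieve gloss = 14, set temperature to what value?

Substituting into the gloss equation gives gloss = -2*temperature + 4.
Solve -2*temperature + 4 = 14: temperature = (14 - 4) / -2 = -5.

temperature = -5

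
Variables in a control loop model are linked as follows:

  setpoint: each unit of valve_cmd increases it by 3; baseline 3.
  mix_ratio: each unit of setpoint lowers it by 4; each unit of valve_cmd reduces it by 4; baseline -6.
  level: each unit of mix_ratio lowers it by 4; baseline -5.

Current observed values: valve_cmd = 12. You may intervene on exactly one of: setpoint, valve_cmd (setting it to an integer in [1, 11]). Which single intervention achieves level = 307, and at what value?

set setpoint = 6

Intervening on setpoint: with other inputs at their observed values, level = 16*setpoint + 211. Solving for 307 gives setpoint = 6, within [1, 11].
Intervening on valve_cmd: level = 64*valve_cmd + 67. Reaching 307 requires valve_cmd = 15/4, not an integer.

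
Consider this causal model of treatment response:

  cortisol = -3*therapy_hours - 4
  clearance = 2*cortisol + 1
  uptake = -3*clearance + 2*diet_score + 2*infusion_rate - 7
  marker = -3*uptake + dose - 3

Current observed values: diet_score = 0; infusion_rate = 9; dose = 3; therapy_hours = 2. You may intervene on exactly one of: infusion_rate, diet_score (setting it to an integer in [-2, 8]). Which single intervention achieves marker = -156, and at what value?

set infusion_rate = 1

Intervening on infusion_rate: with other inputs at their observed values, marker = -6*infusion_rate - 150. Solving for -156 gives infusion_rate = 1, within [-2, 8].
Intervening on diet_score: marker = -6*diet_score - 204. Reaching -156 requires diet_score = -8, outside [-2, 8].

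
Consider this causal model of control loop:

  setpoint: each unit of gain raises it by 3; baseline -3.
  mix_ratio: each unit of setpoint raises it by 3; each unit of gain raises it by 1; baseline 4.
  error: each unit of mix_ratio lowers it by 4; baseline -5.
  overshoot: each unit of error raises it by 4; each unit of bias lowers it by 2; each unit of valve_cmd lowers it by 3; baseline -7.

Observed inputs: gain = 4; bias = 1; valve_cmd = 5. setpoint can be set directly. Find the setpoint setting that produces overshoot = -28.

setpoint = -3

Intervening on setpoint fixes its value directly, overriding its dependence on gain.
Substituting into the mix_ratio equation gives mix_ratio = 3*setpoint + 8.
Substituting into the error equation gives error = -12*setpoint - 37.
So overshoot = -48*setpoint - 172.
Solve -48*setpoint - 172 = -28: setpoint = (-28 + 172) / -48 = -3.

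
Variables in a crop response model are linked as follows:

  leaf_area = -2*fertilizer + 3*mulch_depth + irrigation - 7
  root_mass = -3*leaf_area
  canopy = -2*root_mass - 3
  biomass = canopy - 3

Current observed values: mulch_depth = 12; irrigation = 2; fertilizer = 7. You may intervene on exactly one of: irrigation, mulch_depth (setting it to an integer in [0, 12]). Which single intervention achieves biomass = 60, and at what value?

set mulch_depth = 10

Intervening on irrigation: biomass = 6*irrigation + 84. Reaching 60 requires irrigation = -4, outside [0, 12].
Intervening on mulch_depth: with other inputs at their observed values, biomass = 18*mulch_depth - 120. Solving for 60 gives mulch_depth = 10, within [0, 12].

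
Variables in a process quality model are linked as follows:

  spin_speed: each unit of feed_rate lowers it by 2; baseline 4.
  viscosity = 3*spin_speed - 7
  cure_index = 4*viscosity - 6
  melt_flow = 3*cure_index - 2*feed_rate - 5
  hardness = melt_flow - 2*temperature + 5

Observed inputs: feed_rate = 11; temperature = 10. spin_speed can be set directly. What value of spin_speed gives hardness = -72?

Intervening on spin_speed fixes its value directly, overriding its dependence on feed_rate.
Substituting into the cure_index equation gives cure_index = 12*spin_speed - 34.
Substituting into the melt_flow equation gives melt_flow = 36*spin_speed - 129.
Substituting into the hardness equation gives hardness = 36*spin_speed - 144.
Solve 36*spin_speed - 144 = -72: spin_speed = (-72 + 144) / 36 = 2.

spin_speed = 2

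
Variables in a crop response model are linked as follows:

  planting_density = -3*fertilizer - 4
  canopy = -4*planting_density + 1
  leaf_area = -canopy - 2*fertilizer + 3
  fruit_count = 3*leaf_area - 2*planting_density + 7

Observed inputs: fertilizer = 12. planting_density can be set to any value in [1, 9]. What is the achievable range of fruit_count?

-49 to 31

Intervening on planting_density fixes its value directly, overriding its dependence on fertilizer.
Substituting into the leaf_area equation gives leaf_area = 4*planting_density - 22.
Substituting into the fruit_count equation gives fruit_count = 10*planting_density - 59.
Linear in planting_density, so extremes are at the endpoints: planting_density = 1 gives fruit_count = -49; planting_density = 9 gives fruit_count = 31.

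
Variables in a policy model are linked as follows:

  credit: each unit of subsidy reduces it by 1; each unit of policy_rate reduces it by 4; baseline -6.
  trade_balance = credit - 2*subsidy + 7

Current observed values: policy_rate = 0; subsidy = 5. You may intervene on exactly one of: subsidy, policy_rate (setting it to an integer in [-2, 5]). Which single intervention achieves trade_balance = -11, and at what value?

Intervening on subsidy: with other inputs at their observed values, trade_balance = -3*subsidy + 1. Solving for -11 gives subsidy = 4, within [-2, 5].
Intervening on policy_rate: trade_balance = -4*policy_rate - 14. Reaching -11 requires policy_rate = -3/4, not an integer.

set subsidy = 4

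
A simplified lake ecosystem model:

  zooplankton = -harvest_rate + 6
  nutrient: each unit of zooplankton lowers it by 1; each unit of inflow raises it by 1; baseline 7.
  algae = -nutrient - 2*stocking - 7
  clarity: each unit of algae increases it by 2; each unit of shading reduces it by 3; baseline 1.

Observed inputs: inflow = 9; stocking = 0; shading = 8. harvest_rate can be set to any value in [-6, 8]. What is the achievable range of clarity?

Substituting into the nutrient equation gives nutrient = harvest_rate + 10.
Substituting into the algae equation gives algae = -harvest_rate - 17.
clarity becomes -2*harvest_rate - 57.
Linear in harvest_rate, so extremes are at the endpoints: harvest_rate = -6 gives clarity = -45; harvest_rate = 8 gives clarity = -73.

-73 to -45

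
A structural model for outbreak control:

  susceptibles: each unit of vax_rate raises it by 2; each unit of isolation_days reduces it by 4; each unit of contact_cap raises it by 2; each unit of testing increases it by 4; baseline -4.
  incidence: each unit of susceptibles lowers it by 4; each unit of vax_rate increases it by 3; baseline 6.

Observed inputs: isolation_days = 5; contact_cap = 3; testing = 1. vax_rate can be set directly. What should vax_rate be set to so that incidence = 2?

vax_rate = 12

Substituting into the susceptibles equation gives susceptibles = 2*vax_rate - 14.
So incidence = -5*vax_rate + 62.
Solve -5*vax_rate + 62 = 2: vax_rate = (2 - 62) / -5 = 12.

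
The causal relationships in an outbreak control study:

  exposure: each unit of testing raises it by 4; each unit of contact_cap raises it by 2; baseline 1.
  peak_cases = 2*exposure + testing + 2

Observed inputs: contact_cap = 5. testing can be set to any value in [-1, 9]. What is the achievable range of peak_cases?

Substituting into the exposure equation gives exposure = 4*testing + 11.
Substituting into the peak_cases equation gives peak_cases = 9*testing + 24.
Linear in testing, so extremes are at the endpoints: testing = -1 gives peak_cases = 15; testing = 9 gives peak_cases = 105.

15 to 105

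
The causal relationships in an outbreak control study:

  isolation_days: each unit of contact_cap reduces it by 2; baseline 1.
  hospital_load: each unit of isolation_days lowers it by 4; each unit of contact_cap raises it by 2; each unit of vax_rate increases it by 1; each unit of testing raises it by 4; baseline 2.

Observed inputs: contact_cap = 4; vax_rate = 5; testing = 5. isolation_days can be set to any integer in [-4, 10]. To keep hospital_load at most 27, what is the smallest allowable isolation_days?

isolation_days = 2

Intervening on isolation_days fixes its value directly, overriding its dependence on contact_cap.
Substituting into the hospital_load equation gives hospital_load = -4*isolation_days + 35.
Require -4*isolation_days + 35 ≤ 27, so isolation_days ≥ 2.
The smallest integer in [-4, 10] satisfying this is 2.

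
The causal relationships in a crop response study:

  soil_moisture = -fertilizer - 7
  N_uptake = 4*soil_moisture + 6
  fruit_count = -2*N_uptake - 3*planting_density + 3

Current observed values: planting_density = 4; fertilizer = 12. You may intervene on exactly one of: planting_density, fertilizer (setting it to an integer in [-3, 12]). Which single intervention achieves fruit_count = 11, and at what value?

Intervening on planting_density: fruit_count = -3*planting_density + 143. Reaching 11 requires planting_density = 44, outside [-3, 12].
Intervening on fertilizer: with other inputs at their observed values, fruit_count = 8*fertilizer + 35. Solving for 11 gives fertilizer = -3, within [-3, 12].

set fertilizer = -3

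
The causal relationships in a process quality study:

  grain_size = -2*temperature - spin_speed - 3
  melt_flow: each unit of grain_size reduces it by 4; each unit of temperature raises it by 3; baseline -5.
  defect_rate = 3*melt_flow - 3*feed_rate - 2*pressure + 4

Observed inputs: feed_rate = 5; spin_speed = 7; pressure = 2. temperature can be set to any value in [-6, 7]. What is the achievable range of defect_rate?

-108 to 321

Substituting into the grain_size equation gives grain_size = -2*temperature - 10.
This gives melt_flow = 11*temperature + 35.
Substituting into the defect_rate equation gives defect_rate = 33*temperature + 90.
Linear in temperature, so extremes are at the endpoints: temperature = -6 gives defect_rate = -108; temperature = 7 gives defect_rate = 321.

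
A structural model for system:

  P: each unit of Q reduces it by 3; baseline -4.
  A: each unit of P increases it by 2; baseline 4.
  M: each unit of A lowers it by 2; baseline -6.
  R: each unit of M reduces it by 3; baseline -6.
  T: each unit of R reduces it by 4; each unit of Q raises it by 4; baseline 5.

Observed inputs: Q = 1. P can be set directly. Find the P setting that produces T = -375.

P = 5

Intervening on P fixes its value directly, overriding its dependence on Q.
Substituting into the M equation gives M = -4*P - 14.
This gives R = 12*P + 36.
Substituting into the T equation gives T = -48*P - 135.
Solve -48*P - 135 = -375: P = (-375 + 135) / -48 = 5.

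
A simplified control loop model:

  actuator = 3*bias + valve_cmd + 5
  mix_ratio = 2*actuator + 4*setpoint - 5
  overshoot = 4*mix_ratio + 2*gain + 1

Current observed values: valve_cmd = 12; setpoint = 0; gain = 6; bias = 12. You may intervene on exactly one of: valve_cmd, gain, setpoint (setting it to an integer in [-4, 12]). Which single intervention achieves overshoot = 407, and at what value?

Intervening on valve_cmd: overshoot = 8*valve_cmd + 321. Reaching 407 requires valve_cmd = 43/4, not an integer.
Intervening on gain: with other inputs at their observed values, overshoot = 2*gain + 405. Solving for 407 gives gain = 1, within [-4, 12].
Intervening on setpoint: overshoot = 16*setpoint + 417. Reaching 407 requires setpoint = -5/8, not an integer.

set gain = 1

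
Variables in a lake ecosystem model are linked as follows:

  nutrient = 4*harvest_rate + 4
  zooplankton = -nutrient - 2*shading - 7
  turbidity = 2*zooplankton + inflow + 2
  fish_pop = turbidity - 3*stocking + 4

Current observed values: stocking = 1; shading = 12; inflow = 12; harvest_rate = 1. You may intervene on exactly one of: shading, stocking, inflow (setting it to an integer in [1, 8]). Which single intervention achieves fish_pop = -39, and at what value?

Intervening on shading: with other inputs at their observed values, fish_pop = -4*shading - 15. Solving for -39 gives shading = 6, within [1, 8].
Intervening on stocking: fish_pop = -3*stocking - 60. Reaching -39 requires stocking = -7, outside [1, 8].
Intervening on inflow: fish_pop = inflow - 75. Reaching -39 requires inflow = 36, outside [1, 8].

set shading = 6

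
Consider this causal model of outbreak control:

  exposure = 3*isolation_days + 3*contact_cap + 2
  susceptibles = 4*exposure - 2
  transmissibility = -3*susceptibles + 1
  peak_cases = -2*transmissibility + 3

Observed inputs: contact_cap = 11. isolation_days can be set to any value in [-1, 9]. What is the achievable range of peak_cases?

Substituting into the exposure equation gives exposure = 3*isolation_days + 35.
Substituting into the susceptibles equation gives susceptibles = 12*isolation_days + 138.
transmissibility becomes -36*isolation_days - 413.
Substituting into the peak_cases equation gives peak_cases = 72*isolation_days + 829.
Linear in isolation_days, so extremes are at the endpoints: isolation_days = -1 gives peak_cases = 757; isolation_days = 9 gives peak_cases = 1477.

757 to 1477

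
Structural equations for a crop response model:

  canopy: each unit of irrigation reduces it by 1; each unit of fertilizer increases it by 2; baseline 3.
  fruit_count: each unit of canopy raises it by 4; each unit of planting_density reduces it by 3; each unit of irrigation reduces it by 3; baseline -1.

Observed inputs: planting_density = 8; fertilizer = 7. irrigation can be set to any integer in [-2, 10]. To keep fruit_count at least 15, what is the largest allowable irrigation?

Substituting into the canopy equation gives canopy = -irrigation + 17.
Substituting into the fruit_count equation gives fruit_count = -7*irrigation + 43.
Require -7*irrigation + 43 ≥ 15, so irrigation ≤ 4.
The largest integer in [-2, 10] satisfying this is 4.

irrigation = 4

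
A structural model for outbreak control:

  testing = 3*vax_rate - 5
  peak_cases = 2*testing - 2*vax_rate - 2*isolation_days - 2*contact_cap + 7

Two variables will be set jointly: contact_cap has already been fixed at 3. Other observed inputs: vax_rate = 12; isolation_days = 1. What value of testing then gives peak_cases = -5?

With contact_cap held at 3:
Intervening on testing fixes its value directly, overriding its dependence on vax_rate.
Substituting into the peak_cases equation gives peak_cases = 2*testing - 25.
Solve 2*testing - 25 = -5: testing = (-5 + 25) / 2 = 10.

testing = 10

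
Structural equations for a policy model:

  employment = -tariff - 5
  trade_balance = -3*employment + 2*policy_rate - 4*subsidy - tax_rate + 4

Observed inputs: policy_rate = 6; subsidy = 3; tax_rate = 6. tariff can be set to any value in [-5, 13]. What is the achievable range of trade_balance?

Substituting into the trade_balance equation gives trade_balance = 3*tariff + 13.
Linear in tariff, so extremes are at the endpoints: tariff = -5 gives trade_balance = -2; tariff = 13 gives trade_balance = 52.

-2 to 52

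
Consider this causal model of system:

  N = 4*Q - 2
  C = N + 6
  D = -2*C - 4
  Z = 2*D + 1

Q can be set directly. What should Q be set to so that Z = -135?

Substituting into the C equation gives C = 4*Q + 4.
D becomes -8*Q - 12.
Substituting into the Z equation gives Z = -16*Q - 23.
Solve -16*Q - 23 = -135: Q = (-135 + 23) / -16 = 7.

Q = 7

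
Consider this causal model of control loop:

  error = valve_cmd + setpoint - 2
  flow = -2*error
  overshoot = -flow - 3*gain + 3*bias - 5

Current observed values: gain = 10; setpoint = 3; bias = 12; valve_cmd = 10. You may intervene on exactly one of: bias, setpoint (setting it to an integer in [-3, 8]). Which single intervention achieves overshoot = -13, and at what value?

set bias = 0

Intervening on bias: with other inputs at their observed values, overshoot = 3*bias - 13. Solving for -13 gives bias = 0, within [-3, 8].
Intervening on setpoint: overshoot = 2*setpoint + 17. Reaching -13 requires setpoint = -15, outside [-3, 8].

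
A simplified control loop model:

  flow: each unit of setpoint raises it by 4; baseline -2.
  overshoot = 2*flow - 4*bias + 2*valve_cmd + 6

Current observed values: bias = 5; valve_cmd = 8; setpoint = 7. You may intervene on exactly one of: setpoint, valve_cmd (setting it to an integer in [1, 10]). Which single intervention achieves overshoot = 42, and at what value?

set valve_cmd = 2

Intervening on setpoint: overshoot = 8*setpoint - 2. Reaching 42 requires setpoint = 11/2, not an integer.
Intervening on valve_cmd: with other inputs at their observed values, overshoot = 2*valve_cmd + 38. Solving for 42 gives valve_cmd = 2, within [1, 10].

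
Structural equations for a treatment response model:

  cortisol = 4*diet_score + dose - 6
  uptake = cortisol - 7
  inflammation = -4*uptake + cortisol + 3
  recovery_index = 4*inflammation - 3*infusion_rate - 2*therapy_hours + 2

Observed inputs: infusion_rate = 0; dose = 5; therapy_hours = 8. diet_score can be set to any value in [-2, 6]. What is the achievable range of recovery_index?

Substituting into the cortisol equation gives cortisol = 4*diet_score - 1.
uptake becomes 4*diet_score - 8.
Substituting into the inflammation equation gives inflammation = -12*diet_score + 34.
Substituting into the recovery_index equation gives recovery_index = -48*diet_score + 122.
Linear in diet_score, so extremes are at the endpoints: diet_score = -2 gives recovery_index = 218; diet_score = 6 gives recovery_index = -166.

-166 to 218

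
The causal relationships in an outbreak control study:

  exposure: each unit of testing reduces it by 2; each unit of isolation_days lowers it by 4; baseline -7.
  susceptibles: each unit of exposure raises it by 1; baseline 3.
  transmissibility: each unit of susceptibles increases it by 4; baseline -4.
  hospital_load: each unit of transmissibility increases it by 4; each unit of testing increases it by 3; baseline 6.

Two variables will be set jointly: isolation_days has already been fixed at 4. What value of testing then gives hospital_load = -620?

With isolation_days held at 4:
Substituting into the exposure equation gives exposure = -2*testing - 23.
Substituting into the susceptibles equation gives susceptibles = -2*testing - 20.
Substituting into the transmissibility equation gives transmissibility = -8*testing - 84.
Substituting into the hospital_load equation gives hospital_load = -29*testing - 330.
Solve -29*testing - 330 = -620: testing = (-620 + 330) / -29 = 10.

testing = 10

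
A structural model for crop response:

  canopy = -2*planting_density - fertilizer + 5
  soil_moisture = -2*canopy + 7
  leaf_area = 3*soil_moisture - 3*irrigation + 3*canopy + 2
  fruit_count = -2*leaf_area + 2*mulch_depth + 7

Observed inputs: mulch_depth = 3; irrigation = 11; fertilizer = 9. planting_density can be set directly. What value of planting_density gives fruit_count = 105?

Substituting into the canopy equation gives canopy = -2*planting_density - 4.
This gives soil_moisture = 4*planting_density + 15.
leaf_area becomes 6*planting_density + 2.
So fruit_count = -12*planting_density + 9.
Solve -12*planting_density + 9 = 105: planting_density = (105 - 9) / -12 = -8.

planting_density = -8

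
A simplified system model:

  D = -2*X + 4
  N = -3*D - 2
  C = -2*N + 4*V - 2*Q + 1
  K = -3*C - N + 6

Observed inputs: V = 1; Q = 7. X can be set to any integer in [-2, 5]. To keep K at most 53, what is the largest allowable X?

X = 3

Substituting into the N equation gives N = 6*X - 14.
C becomes -12*X + 19.
Substituting into the K equation gives K = 30*X - 37.
Require 30*X - 37 ≤ 53, so X ≤ 3.
The largest integer in [-2, 5] satisfying this is 3.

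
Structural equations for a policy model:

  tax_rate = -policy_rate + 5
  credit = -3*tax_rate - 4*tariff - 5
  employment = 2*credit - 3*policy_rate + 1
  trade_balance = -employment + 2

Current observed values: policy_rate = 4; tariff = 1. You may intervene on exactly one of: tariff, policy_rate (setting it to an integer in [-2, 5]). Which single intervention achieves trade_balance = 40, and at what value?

set policy_rate = 3

Intervening on tariff: trade_balance = 8*tariff + 29. Reaching 40 requires tariff = 11/8, not an integer.
Intervening on policy_rate: with other inputs at their observed values, trade_balance = -3*policy_rate + 49. Solving for 40 gives policy_rate = 3, within [-2, 5].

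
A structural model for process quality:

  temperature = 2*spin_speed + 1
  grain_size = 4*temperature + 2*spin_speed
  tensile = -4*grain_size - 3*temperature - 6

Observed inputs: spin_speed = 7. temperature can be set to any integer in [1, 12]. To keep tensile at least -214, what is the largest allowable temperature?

temperature = 8

Intervening on temperature fixes its value directly, overriding its dependence on spin_speed.
Substituting into the grain_size equation gives grain_size = 4*temperature + 14.
Substituting into the tensile equation gives tensile = -19*temperature - 62.
Require -19*temperature - 62 ≥ -214, so temperature ≤ 8.
The largest integer in [1, 12] satisfying this is 8.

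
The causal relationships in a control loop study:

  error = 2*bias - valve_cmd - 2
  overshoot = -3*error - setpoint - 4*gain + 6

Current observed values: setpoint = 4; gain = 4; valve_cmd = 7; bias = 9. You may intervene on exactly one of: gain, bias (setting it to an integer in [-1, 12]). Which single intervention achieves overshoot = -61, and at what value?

Intervening on gain: with other inputs at their observed values, overshoot = -4*gain - 25. Solving for -61 gives gain = 9, within [-1, 12].
Intervening on bias: overshoot = -6*bias + 13. Reaching -61 requires bias = 37/3, not an integer.

set gain = 9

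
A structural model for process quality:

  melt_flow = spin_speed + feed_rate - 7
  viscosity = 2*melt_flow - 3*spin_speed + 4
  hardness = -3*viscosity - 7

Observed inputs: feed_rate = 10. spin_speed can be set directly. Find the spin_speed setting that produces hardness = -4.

spin_speed = 11

Substituting into the melt_flow equation gives melt_flow = spin_speed + 3.
This gives viscosity = -spin_speed + 10.
This gives hardness = 3*spin_speed - 37.
Solve 3*spin_speed - 37 = -4: spin_speed = (-4 + 37) / 3 = 11.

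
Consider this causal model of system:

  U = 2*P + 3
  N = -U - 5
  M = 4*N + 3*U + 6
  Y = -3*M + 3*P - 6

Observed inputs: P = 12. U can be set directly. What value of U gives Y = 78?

U = 2

Intervening on U fixes its value directly, overriding its dependence on P.
Substituting into the M equation gives M = -U - 14.
Y becomes 3*U + 72.
Solve 3*U + 72 = 78: U = (78 - 72) / 3 = 2.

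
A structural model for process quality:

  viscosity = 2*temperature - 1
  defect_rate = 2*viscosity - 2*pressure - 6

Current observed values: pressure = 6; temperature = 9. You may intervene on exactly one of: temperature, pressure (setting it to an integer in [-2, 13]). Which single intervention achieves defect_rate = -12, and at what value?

Intervening on temperature: with other inputs at their observed values, defect_rate = 4*temperature - 20. Solving for -12 gives temperature = 2, within [-2, 13].
Intervening on pressure: defect_rate = -2*pressure + 28. Reaching -12 requires pressure = 20, outside [-2, 13].

set temperature = 2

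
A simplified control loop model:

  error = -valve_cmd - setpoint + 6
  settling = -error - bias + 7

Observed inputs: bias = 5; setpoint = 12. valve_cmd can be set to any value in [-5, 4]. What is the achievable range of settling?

3 to 12

Substituting into the error equation gives error = -valve_cmd - 6.
So settling = valve_cmd + 8.
Linear in valve_cmd, so extremes are at the endpoints: valve_cmd = -5 gives settling = 3; valve_cmd = 4 gives settling = 12.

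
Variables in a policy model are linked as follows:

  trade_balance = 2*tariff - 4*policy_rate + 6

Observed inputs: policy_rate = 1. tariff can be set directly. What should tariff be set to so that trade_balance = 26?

Substituting into the trade_balance equation gives trade_balance = 2*tariff + 2.
Solve 2*tariff + 2 = 26: tariff = (26 - 2) / 2 = 12.

tariff = 12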